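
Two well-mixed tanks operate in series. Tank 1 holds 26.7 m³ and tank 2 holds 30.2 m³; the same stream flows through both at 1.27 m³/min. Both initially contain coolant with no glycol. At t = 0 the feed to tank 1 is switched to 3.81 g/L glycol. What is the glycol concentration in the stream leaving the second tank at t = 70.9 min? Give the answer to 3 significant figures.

Species balance on tank i: dCᵢ/dt = (Cᵢ₋₁ − Cᵢ)/τᵢ with τᵢ = Vᵢ/Q.
τ₁ = 26.7/1.27 = 21.024 min; τ₂ = 30.2/1.27 = 23.780 min.
Solving the cascade with C₁(0)=C₂(0)=0 gives C₂(t) = C_in[1 − (τ₁ e^(−t/τ₁) − τ₂ e^(−t/τ₂))/(τ₁ − τ₂)].
At t = 70.9: e^(−t/τ₁) = 0.034307, e^(−t/τ₂) = 0.050714.
C₂ = 3.81·[1 − (21.024·0.034307 − 23.780·0.050714)/(-2.7559)] = 3.81·0.82413 = 3.1399 g/L.

3.14 g/L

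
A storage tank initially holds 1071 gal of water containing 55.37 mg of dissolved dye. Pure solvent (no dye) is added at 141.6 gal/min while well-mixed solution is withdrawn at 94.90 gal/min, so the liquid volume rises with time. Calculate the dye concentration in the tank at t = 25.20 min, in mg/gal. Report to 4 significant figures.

Total volume: dV/dt = Q_in − Q_out = 46.7000 gal/min, so V(t) = 1071 + 46.7000 t and V(25.20) = 2247.84 gal.
Species balance (pure solvent in): dm/dt = −Q_out · m/V(t).
dm/m = −Q_out dt/(V₀ + 46.7000 t); integrating gives ln(m/m₀) = −(Q_out/(Q_in−Q_out)) ln(V/V₀).
m = m₀ (V₀/V)^(Q_out/(Q_in−Q_out)) = 55.37 × (1071/2247.84)^(2.03212) = 12.2739 mg.
C = m/V = 12.2739/2247.84 = 0.00546029 mg/gal.

0.005460 mg/gal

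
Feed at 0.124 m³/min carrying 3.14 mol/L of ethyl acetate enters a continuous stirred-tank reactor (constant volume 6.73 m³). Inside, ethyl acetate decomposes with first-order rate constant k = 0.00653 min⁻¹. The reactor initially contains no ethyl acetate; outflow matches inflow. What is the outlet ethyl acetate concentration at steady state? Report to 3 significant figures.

2.32 mol/L

Accumulation = in − out − consumed: V dC/dt = Q C_in − Q C − k V C.
Steady state (dC/dt = 0): C_ss = Q C_in/(Q + kV) = C_in/(1 + kV/Q).
C_ss = 0.124·3.14/(0.124 + 0.00653·6.73) = 0.38936/0.16795 = 2.3184 mol/L.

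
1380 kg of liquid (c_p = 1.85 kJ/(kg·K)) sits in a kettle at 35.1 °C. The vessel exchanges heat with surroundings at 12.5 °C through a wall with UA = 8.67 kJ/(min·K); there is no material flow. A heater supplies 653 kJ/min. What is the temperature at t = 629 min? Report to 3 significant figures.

Lumped-capacitance energy balance: M c_p dT/dt = UA(T_amb − T) + Q̇.
dT/dt = (T_ss − T)/τ with T_ss = T_amb + Q̇/UA = 12.5 + 653/8.67 = 87.817 °C, τ = M c_p/UA = 1380·1.85/8.67 = 294.46 min.
Integrating: T(t) = T_ss + (T₀ − T_ss) e^(−t/τ).
T(629) = 87.817 + (-52.717)·0.11812 = 81.590 °C.

81.6 °C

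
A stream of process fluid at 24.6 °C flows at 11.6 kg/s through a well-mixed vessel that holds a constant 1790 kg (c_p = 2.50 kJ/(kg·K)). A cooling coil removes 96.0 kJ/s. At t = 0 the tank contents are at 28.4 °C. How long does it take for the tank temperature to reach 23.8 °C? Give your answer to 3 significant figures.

First-law balance (no shaft work): M c_p dT/dt = ṁ c_p (T_in − T) − 96.0.
τ = M/ṁ = 154.31 s; T_ss = T_in − Q̇/(ṁ c_p) = 21.290 °C.
T(t) = T_ss + (T₀ − T_ss) e^(−t/τ). Set T = 23.8:
e^(−t/τ) = (23.8 − 21.290)/(28.4 − 21.290) = 0.35306
t = −154.31 · ln(0.35306) = 160.66 s.

161 s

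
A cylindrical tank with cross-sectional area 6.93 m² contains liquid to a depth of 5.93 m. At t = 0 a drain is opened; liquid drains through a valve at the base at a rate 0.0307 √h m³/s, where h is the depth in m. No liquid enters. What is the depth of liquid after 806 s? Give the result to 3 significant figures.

With no inflow, A dh/dt = −0.0307 √h.
Separate and integrate: 2(√h − √h₀) = −(0.0307/A) t.
√h = √5.93 − 0.0307·806/(2·6.93) = 2.4352 − 1.7853 = 0.64986.
h = 0.64986² = 0.42232 m.

0.422 m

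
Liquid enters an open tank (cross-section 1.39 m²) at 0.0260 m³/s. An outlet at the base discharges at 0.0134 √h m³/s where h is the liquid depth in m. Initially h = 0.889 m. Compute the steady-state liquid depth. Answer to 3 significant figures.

Volume balance on the tank: A dh/dt = Q_in − 0.0134 √h. At steady state dh/dt = 0:
Q_in = 0.0134 √h_ss ⇒ √h_ss = 0.0260/0.0134 = 1.9403.
h_ss = 1.9403² = 3.7648 m. (Since h₀ = 0.889 m < h_ss, the level will rise toward this value.)

3.76 m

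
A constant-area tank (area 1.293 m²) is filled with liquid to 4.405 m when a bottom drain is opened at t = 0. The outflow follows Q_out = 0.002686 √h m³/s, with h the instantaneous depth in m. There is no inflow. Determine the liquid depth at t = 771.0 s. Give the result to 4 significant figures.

A dh/dt = −Q_out = −0.002686 √h.
∫ h^(−1/2) dh = −(0.002686/A) ∫ dt, giving 2√h = 2√h₀ − (0.002686/A) t.
√h = √4.405 − 0.002686·771.0/(2·1.293) = 2.09881 − 0.800814 = 1.29799.
h = 1.29799² = 1.68479 m.

1.685 m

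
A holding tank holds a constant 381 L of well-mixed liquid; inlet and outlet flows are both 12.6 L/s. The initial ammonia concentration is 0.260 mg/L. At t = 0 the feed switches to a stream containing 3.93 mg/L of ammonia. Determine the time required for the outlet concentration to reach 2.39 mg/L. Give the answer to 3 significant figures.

Unsteady species balance (constant V, well mixed): V dC/dt = Q(C_in − C), so τ = V/Q = 30.238 s.
C(t) = C_in + (C₀ − C_in) e^(−t/τ). Set C = 2.39 and solve for t:
e^(−t/τ) = (C − C_in)/(C₀ − C_in) = (2.39 − 3.93)/(0.260 − 3.93) = 0.41962
t = −τ ln(…) = 30.238 × 0.86841 = 26.259 s.

26.3 s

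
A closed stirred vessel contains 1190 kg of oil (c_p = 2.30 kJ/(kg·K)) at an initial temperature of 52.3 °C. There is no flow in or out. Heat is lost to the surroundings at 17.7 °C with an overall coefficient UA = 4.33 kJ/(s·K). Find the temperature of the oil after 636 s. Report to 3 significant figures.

First-law balance (no shaft work): M c_p dT/dt = −UA(T − T_amb).
dT/dt = (T_ss − T)/τ with T_ss = T_amb = 17.700 °C, τ = M c_p/UA = 1190·2.30/4.33 = 632.10 s.
This is linear first-order; T(t) = T_ss + (T₀ − T_ss) e^(−t/τ).
T(636) = 17.700 + (34.600)·0.36562 = 30.350 °C.

30.4 °C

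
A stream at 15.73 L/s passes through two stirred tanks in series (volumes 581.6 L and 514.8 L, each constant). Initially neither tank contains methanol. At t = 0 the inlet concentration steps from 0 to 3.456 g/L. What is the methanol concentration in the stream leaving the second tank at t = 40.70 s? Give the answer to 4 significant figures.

1.127 g/L

Time constants: τᵢ = Vᵢ/Q for each well-mixed tank.
τ₁ = 581.6/15.73 = 36.9739 s; τ₂ = 514.8/15.73 = 32.7273 s.
Solving the cascade with C₁(0)=C₂(0)=0 gives C₂(t) = C_in[1 − (τ₁ e^(−t/τ₁) − τ₂ e^(−t/τ₂))/(τ₁ − τ₂)].
At t = 40.70: e^(−t/τ₁) = 0.332613, e^(−t/τ₂) = 0.288341.
C₂ = 3.456·[1 − (36.9739·0.332613 − 32.7273·0.288341)/(4.24666)] = 3.456·0.326201 = 1.12735 g/L.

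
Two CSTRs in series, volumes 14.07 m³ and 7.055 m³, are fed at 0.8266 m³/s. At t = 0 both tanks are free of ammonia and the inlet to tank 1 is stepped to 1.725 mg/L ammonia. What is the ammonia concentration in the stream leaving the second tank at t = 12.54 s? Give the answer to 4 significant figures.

Each tank obeys Vᵢ dCᵢ/dt = Q(Cᵢ₋₁ − Cᵢ), so τᵢ = Vᵢ/Q.
τ₁ = 14.07/0.8266 = 17.0215 s; τ₂ = 7.055/0.8266 = 8.53496 s.
Tank 1: C₁ = C_in(1 − e^(−t/τ₁)). Tank 2 (τ₁ ≠ τ₂): C₂ = C_in[1 − (τ₁ e^(−t/τ₁) − τ₂ e^(−t/τ₂))/(τ₁ − τ₂)].
At t = 12.54: e^(−t/τ₁) = 0.478684, e^(−t/τ₂) = 0.230098.
C₂ = 1.725·[1 − (17.0215·0.478684 − 8.53496·0.230098)/(8.48657)] = 1.725·0.271312 = 0.468013 mg/L.

0.4680 mg/L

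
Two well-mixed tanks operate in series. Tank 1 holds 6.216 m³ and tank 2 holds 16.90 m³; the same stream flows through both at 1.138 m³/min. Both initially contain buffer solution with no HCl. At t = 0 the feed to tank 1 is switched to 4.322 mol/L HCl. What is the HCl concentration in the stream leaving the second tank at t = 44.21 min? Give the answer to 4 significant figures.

Time constants: τᵢ = Vᵢ/Q for each well-mixed tank.
τ₁ = 6.216/1.138 = 5.46221 min; τ₂ = 16.90/1.138 = 14.8506 min.
Tank 1: C₁ = C_in(1 − e^(−t/τ₁)). Tank 2 (τ₁ ≠ τ₂): C₂ = C_in[1 − (τ₁ e^(−t/τ₁) − τ₂ e^(−t/τ₂))/(τ₁ − τ₂)].
At t = 44.21: e^(−t/τ₁) = 0.000305431, e^(−t/τ₂) = 0.0509464.
C₂ = 4.322·[1 − (5.46221·0.000305431 − 14.8506·0.0509464)/(-9.38840)] = 4.322·0.919590 = 3.97447 mol/L.

3.974 mol/L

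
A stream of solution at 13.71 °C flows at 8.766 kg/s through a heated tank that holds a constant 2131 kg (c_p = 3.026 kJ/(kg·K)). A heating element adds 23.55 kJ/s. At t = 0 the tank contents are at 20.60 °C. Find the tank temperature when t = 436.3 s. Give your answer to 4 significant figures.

15.60 °C

Heat balance on the well-mixed liquid: M c_p dT/dt = ṁ c_p (T_in − T) + 23.55.
τ = M/ṁ = 243.098 s; T_ss = T_in + Q̇/(ṁ c_p) = 13.71 + 23.55/(8.766·3.026) = 14.5978 °C.
This is linear first-order; T(t) = T_ss + (T₀ − T_ss) e^(−t/τ).
T(436.3) = 14.5978 + (6.00219)·e^(−436.3/243.098) = 14.5978 + (6.00219)·0.166169 = 15.5952 °C.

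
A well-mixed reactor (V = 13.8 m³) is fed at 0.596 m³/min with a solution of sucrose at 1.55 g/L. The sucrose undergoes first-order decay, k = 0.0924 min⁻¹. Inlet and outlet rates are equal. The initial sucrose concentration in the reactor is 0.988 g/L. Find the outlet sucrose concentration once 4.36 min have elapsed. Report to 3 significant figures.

0.767 g/L

Accumulation = in − out − consumed: V dC/dt = Q C_in − Q C − k V C.
dC/dt = (Q/V) C_in − (Q/V + k) C; effective rate a = Q/V + k = 0.043188 + 0.0924 = 0.13559 min⁻¹.
C_ss = Q C_in/(Q + kV) = 0.49371 g/L; C(t) = C_ss + (C₀ − C_ss) e^(−a t).
C(4.36) = 0.49371 + (0.49429)·e^(−0.13559·4.36) = 0.49371 + (0.49429)·0.55368 = 0.76739 g/L.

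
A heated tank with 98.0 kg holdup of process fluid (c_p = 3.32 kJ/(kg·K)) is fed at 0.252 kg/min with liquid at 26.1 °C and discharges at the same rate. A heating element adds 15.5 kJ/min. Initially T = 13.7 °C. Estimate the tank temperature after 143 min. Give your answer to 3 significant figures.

23.2 °C

M c_p dT/dt = ṁ c_p (T_in − T) + Q̇.
Rearrange: dT/dt = (T_ss − T)/τ with τ = M/ṁ = 388.89 min and T_ss = T_in + Q̇/(ṁ c_p) = 44.626 °C.
Integrating: T(t) = T_ss + (T₀ − T_ss) e^(−t/τ).
T(143) = 44.626 + (-30.926)·e^(−143/388.89) = 44.626 + (-30.926)·0.69231 = 23.216 °C.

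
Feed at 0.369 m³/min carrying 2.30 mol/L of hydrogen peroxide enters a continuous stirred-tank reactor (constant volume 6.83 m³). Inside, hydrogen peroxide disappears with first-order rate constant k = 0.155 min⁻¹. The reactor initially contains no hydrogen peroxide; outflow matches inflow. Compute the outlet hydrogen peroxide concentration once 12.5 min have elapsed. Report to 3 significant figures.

V dC/dt = Q(C_in − C) − k V C.
This is linear with rate a = Q/V + k = 0.20903 min⁻¹.
C_ss = Q C_in/(Q + kV) = 0.59447 mol/L; C(t) = C_ss + (C₀ − C_ss) e^(−a t).
C(12.5) = 0.59447 + (-0.59447)·e^(−0.20903·12.5) = 0.59447 + (-0.59447)·0.073327 = 0.55088 mol/L.

0.551 mol/L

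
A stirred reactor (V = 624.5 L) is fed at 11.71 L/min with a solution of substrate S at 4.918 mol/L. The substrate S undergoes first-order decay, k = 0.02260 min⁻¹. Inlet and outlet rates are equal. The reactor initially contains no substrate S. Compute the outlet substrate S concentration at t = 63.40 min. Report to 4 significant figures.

Accumulation = in − out − consumed: V dC/dt = Q C_in − Q C − k V C.
dC/dt = (Q/V) C_in − (Q/V + k) C; effective rate a = Q/V + k = 0.0187510 + 0.02260 = 0.0413510 min⁻¹.
C_ss = Q C_in/(Q + kV) = 2.23011 mol/L; C(t) = C_ss + (C₀ − C_ss) e^(−a t).
C(63.40) = 2.23011 + (-2.23011)·e^(−0.0413510·63.40) = 2.23011 + (-2.23011)·0.0726826 = 2.06802 mol/L.

2.068 mol/L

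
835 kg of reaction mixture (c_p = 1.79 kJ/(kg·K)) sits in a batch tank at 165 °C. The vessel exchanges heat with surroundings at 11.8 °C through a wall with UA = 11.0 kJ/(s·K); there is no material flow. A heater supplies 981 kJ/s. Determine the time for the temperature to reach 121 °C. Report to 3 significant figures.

Lumped-capacitance energy balance: M c_p dT/dt = UA(T_amb − T) + Q̇.
τ = M c_p/UA = 135.88 s; T_ss = T_amb + Q̇/UA = 11.8 + 981/11.0 = 100.98 °C.
T(t) = T_ss + (T₀ − T_ss)e^(−t/τ); set T = 121:
t = −τ ln[(T − T_ss)/(T₀ − T_ss)] = −135.88 · ln(0.31270) = 157.96 s.

158 s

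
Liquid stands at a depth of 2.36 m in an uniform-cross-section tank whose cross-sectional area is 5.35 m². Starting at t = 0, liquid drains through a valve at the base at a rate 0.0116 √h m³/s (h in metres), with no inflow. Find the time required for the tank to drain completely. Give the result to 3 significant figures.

1420 s

With no inflow, A dh/dt = −0.0116 √h.
This is separable: 2 d(√h)/dt = −0.0116/A, so √h = √h₀ − (0.0116/(2A)) t.
Set h = 0: 2√h₀ = (0.0116/A) t_empty ⇒ t_empty = 2A√h₀/0.0116.
t_empty = 2·5.35·√2.36/0.0116 = 10.700·1.5362/0.0116 = 1417.0 s.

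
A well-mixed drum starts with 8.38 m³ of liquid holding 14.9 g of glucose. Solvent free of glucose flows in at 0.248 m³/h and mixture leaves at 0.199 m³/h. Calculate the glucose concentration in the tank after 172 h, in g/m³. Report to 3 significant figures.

Let m(t) be the amount of glucose. Volume: V(t) = V₀ + (Q_in − Q_out) t = 8.38 + 0.049000 t; V(172) = 16.808 m³.
Solute balance: dm/dt = 0 − Q_out C = −Q_out m/V(t).
Separate: dm/m = −Q_out dt/V(t) ⇒ ln(m/m₀) = −(Q_out/(Q_in−Q_out)) ln(V/V₀).
m = m₀ (V₀/V)^(Q_out/(Q_in−Q_out)) = 14.9 × (8.38/16.808)^(4.0612) = 0.88225 g.
C = m/V = 0.88225/16.808 = 0.052490 g/m³.

0.0525 g/m³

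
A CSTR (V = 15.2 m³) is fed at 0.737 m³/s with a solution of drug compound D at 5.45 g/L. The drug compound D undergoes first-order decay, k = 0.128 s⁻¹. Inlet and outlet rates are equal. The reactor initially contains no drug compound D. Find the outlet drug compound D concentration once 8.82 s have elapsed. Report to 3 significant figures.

1.18 g/L

Species balance: V dC/dt = Q C_in − Q C − k V C.
This is linear with rate a = Q/V + k = 0.17649 s⁻¹.
C_ss = Q C_in/(Q + kV) = 1.4973 g/L; C(t) = C_ss + (C₀ − C_ss) e^(−a t).
C(8.82) = 1.4973 + (-1.4973)·e^(−0.17649·8.82) = 1.4973 + (-1.4973)·0.21085 = 1.1816 g/L.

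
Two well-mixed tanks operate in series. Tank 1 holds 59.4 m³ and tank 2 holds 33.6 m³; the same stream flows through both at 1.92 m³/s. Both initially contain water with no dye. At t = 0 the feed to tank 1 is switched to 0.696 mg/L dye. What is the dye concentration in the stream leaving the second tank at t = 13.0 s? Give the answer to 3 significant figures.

Time constants: τᵢ = Vᵢ/Q for each well-mixed tank.
τ₁ = 59.4/1.92 = 30.938 s; τ₂ = 33.6/1.92 = 17.500 s.
Solving the cascade with C₁(0)=C₂(0)=0 gives C₂(t) = C_in[1 − (τ₁ e^(−t/τ₁) − τ₂ e^(−t/τ₂))/(τ₁ − τ₂)].
At t = 13.0: e^(−t/τ₁) = 0.65691, e^(−t/τ₂) = 0.47575.
C₂ = 0.696·[1 − (30.938·0.65691 − 17.500·0.47575)/(13.438)] = 0.696·0.10715 = 0.074580 mg/L.

0.0746 mg/L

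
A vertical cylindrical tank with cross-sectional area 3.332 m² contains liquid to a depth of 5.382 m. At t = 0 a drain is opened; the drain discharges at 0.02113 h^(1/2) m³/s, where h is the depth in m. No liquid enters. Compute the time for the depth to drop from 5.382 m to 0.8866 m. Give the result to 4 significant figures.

Accumulation of liquid (constant cross-section A): A dh/dt = −0.02113 √h.
Separate and integrate: 2(√h − √h₀) = −(0.02113/A) t.
t = 2A(√h₀ − √h)/0.02113 = 2·3.332·(√5.382 − √0.8866)/0.02113
  = 6.66400 × (2.31991 − 0.941594) / 0.02113 = 434.696 s.

434.7 s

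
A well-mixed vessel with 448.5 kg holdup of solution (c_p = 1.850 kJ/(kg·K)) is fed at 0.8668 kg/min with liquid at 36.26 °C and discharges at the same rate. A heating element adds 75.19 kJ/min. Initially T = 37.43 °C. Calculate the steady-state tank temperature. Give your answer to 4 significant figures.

83.15 °C

First-law balance (no shaft work): M c_p dT/dt = ṁ c_p (T_in − T) + 75.19.
At steady state dT/dt = 0 ⇒ T_ss = T_in + Q̇/(ṁ c_p) = 36.26 + 75.19/(0.8668·1.850) = 83.1488 °C.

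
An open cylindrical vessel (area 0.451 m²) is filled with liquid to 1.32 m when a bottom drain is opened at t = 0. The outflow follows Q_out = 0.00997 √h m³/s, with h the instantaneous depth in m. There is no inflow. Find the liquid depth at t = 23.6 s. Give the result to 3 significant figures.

0.789 m

With no inflow, A dh/dt = −0.00997 √h.
∫ h^(−1/2) dh = −(0.00997/A) ∫ dt, giving 2√h = 2√h₀ − (0.00997/A) t.
√h = √1.32 − 0.00997·23.6/(2·0.451) = 1.1489 − 0.26086 = 0.88806.
h = 0.88806² = 0.78864 m.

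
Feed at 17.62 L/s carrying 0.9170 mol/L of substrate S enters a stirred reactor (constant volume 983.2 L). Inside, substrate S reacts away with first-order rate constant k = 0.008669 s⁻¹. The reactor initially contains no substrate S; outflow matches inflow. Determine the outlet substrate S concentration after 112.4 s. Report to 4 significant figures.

V dC/dt = Q(C_in − C) − k V C.
dC/dt = (Q/V) C_in − (Q/V + k) C; effective rate a = Q/V + k = 0.0179211 + 0.008669 = 0.0265901 s⁻¹.
C_ss = Q C_in/(Q + kV) = 0.618036 mol/L; C(t) = C_ss + (C₀ − C_ss) e^(−a t).
C(112.4) = 0.618036 + (-0.618036)·e^(−0.0265901·112.4) = 0.618036 + (-0.618036)·0.0503516 = 0.586917 mol/L.

0.5869 mol/L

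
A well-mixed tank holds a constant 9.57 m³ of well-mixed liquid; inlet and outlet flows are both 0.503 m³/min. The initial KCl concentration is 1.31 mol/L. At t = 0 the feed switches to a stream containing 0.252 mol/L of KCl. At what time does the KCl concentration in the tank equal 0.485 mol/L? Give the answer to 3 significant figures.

28.8 min

Species balance: V dC/dt = Q(C_in − C) ⇒ τ = V/Q = 19.026 min.
C(t) = C_in + (C₀ − C_in) e^(−t/τ). Set C = 0.485 and solve for t:
e^(−t/τ) = (C − C_in)/(C₀ − C_in) = (0.485 − 0.252)/(1.31 − 0.252) = 0.22023
t = −τ ln(…) = 19.026 × 1.5131 = 28.788 min.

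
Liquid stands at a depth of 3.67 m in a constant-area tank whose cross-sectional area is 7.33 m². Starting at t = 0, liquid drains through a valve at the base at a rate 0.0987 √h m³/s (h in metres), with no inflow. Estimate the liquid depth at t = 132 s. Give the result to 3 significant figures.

With no inflow, A dh/dt = −0.0987 √h.
Separate and integrate: 2(√h − √h₀) = −(0.0987/A) t.
√h = √3.67 − 0.0987·132/(2·7.33) = 1.9157 − 0.88870 = 1.0270.
h = 1.0270² = 1.0548 m.

1.05 m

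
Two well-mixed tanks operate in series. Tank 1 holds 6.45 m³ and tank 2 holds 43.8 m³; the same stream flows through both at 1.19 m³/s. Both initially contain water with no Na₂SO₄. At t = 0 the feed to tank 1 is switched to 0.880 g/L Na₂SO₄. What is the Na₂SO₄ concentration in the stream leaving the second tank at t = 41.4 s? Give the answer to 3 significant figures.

Each tank obeys Vᵢ dCᵢ/dt = Q(Cᵢ₋₁ − Cᵢ), so τᵢ = Vᵢ/Q.
τ₁ = 6.45/1.19 = 5.4202 s; τ₂ = 43.8/1.19 = 36.807 s.
Solving the cascade with C₁(0)=C₂(0)=0 gives C₂(t) = C_in[1 − (τ₁ e^(−t/τ₁) − τ₂ e^(−t/τ₂))/(τ₁ − τ₂)].
At t = 41.4: e^(−t/τ₁) = 0.00048172, e^(−t/τ₂) = 0.32472.
C₂ = 0.880·[1 − (5.4202·0.00048172 − 36.807·0.32472)/(-31.387)] = 0.880·0.61929 = 0.54497 g/L.

0.545 g/L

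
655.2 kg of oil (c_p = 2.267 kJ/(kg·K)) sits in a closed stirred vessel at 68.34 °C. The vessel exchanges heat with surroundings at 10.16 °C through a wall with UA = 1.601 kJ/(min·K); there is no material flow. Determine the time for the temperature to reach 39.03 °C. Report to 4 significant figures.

M c_p dT/dt = −UA(T − T_amb).
τ = M c_p/UA = 927.757 min; T_ss = T_amb = 10.1600 °C.
T(t) = T_ss + (T₀ − T_ss)e^(−t/τ); set T = 39.03:
t = −τ ln[(T − T_ss)/(T₀ − T_ss)] = −927.757 · ln(0.496219) = 650.115 min.

650.1 min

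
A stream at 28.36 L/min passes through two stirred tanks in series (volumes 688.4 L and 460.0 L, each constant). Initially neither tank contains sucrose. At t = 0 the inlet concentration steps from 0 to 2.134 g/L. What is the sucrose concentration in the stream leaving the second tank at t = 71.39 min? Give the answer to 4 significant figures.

1.847 g/L

Species balance on tank i: dCᵢ/dt = (Cᵢ₋₁ − Cᵢ)/τᵢ with τᵢ = Vᵢ/Q.
τ₁ = 688.4/28.36 = 24.2736 min; τ₂ = 460.0/28.36 = 16.2200 min.
Tank 1: C₁ = C_in(1 − e^(−t/τ₁)). Tank 2 (τ₁ ≠ τ₂): C₂ = C_in[1 − (τ₁ e^(−t/τ₁) − τ₂ e^(−t/τ₂))/(τ₁ − τ₂)].
At t = 71.39: e^(−t/τ₁) = 0.0528101, e^(−t/τ₂) = 0.0122608.
C₂ = 2.134·[1 − (24.2736·0.0528101 − 16.2200·0.0122608)/(8.05360)] = 2.134·0.865523 = 1.84703 g/L.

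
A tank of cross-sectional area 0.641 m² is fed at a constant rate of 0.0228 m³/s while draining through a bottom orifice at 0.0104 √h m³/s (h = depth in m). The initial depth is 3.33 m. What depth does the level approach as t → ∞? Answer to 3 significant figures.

4.81 m

Volume balance on the tank: A dh/dt = Q_in − 0.0104 √h. At steady state dh/dt = 0:
Q_in = 0.0104 √h_ss ⇒ √h_ss = 0.0228/0.0104 = 2.1923.
h_ss = 2.1923² = 4.8062 m. (Since h₀ = 3.33 m < h_ss, the level will rise toward this value.)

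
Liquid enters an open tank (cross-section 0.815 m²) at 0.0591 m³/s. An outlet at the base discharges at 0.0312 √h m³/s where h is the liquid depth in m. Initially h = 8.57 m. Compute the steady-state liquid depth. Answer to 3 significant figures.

3.59 m

Unsteady balance on liquid volume: A dh/dt = Q_in − 0.0312 √h. At steady state dh/dt = 0:
Q_in = 0.0312 √h_ss ⇒ √h_ss = 0.0591/0.0312 = 1.8942.
h_ss = 1.8942² = 3.5881 m. (Since h₀ = 8.57 m > h_ss, the level will fall toward this value.)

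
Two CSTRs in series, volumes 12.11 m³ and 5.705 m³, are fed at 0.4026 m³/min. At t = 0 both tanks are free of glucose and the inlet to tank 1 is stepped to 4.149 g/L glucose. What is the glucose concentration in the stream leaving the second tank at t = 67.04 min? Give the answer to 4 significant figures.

Time constants: τᵢ = Vᵢ/Q for each well-mixed tank.
τ₁ = 12.11/0.4026 = 30.0795 min; τ₂ = 5.705/0.4026 = 14.1704 min.
Solving the cascade with C₁(0)=C₂(0)=0 gives C₂(t) = C_in[1 − (τ₁ e^(−t/τ₁) − τ₂ e^(−t/τ₂))/(τ₁ − τ₂)].
At t = 67.04: e^(−t/τ₁) = 0.107662, e^(−t/τ₂) = 0.00881773.
C₂ = 4.149·[1 − (30.0795·0.107662 − 14.1704·0.00881773)/(15.9091)] = 4.149·0.804297 = 3.33703 g/L.

3.337 g/L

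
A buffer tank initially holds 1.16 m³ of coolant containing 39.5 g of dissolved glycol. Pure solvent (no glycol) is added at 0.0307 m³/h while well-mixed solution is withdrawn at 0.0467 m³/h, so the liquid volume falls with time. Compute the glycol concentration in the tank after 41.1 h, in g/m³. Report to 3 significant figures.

6.84 g/m³

Total volume: dV/dt = Q_in − Q_out = -0.016000 m³/h, so V(t) = 1.16 − 0.016000 t and V(41.1) = 0.50240 m³.
Species balance (pure solvent in): dm/dt = −Q_out · m/V(t).
Separate: dm/m = −Q_out dt/V(t) ⇒ ln(m/m₀) = −(Q_out/(Q_in−Q_out)) ln(V/V₀).
m = m₀ (V₀/V)^(Q_out/(Q_in−Q_out)) = 39.5 × (1.16/0.50240)^(-2.9188) = 3.4348 g.
C = m/V = 3.4348/0.50240 = 6.8367 g/m³.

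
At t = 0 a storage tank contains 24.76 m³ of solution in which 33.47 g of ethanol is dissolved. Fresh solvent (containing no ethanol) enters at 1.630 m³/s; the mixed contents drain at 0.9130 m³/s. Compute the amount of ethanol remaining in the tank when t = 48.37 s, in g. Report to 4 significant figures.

Total volume: dV/dt = Q_in − Q_out = 0.717000 m³/s, so V(t) = 24.76 + 0.717000 t and V(48.37) = 59.4413 m³.
No ethanol enters, so dm/dt = −Q_out · (m/V).
dm/m = −Q_out dt/(V₀ + 0.717000 t); integrating gives ln(m/m₀) = −(Q_out/(Q_in−Q_out)) ln(V/V₀).
m = m₀ (V₀/V)^(Q_out/(Q_in−Q_out)) = 33.47 × (24.76/59.4413)^(1.27336) = 10.9736 g.

10.97 g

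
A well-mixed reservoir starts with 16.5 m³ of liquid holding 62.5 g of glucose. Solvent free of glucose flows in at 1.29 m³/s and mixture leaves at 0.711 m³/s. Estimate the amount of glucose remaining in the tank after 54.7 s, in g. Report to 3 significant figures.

16.8 g

Total volume: dV/dt = Q_in − Q_out = 0.57900 m³/s, so V(t) = 16.5 + 0.57900 t and V(54.7) = 48.171 m³.
No glucose enters, so dm/dt = −Q_out · (m/V).
Separate: dm/m = −Q_out dt/V(t) ⇒ ln(m/m₀) = −(Q_out/(Q_in−Q_out)) ln(V/V₀).
m = m₀ (V₀/V)^(Q_out/(Q_in−Q_out)) = 62.5 × (16.5/48.171)^(1.2280) = 16.769 g.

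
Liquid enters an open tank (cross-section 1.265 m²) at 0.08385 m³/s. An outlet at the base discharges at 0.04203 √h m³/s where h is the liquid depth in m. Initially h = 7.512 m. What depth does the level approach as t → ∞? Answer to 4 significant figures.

3.980 m

Mass balance (ρ constant): A dh/dt = Q_in − 0.04203 √h. At steady state dh/dt = 0:
Q_in = 0.04203 √h_ss ⇒ √h_ss = 0.08385/0.04203 = 1.99500.
h_ss = 1.99500² = 3.98004 m. (Since h₀ = 7.512 m > h_ss, the level will fall toward this value.)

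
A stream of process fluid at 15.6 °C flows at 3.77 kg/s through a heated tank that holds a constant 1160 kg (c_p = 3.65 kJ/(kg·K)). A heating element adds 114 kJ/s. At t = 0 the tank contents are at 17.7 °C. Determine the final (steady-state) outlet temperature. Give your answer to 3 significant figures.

23.9 °C

Heat balance on the well-mixed liquid: M c_p dT/dt = ṁ c_p (T_in − T) + 114.
At steady state dT/dt = 0 ⇒ T_ss = T_in + Q̇/(ṁ c_p) = 15.6 + 114/(3.77·3.65) = 23.885 °C.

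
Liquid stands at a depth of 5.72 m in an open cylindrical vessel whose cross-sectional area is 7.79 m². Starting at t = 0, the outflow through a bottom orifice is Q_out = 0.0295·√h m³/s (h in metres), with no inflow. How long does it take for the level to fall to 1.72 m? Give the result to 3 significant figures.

A dh/dt = −Q_out = −0.0295 √h.
∫ h^(−1/2) dh = −(0.0295/A) ∫ dt, giving 2√h = 2√h₀ − (0.0295/A) t.
t = 2A(√h₀ − √h)/0.0295 = 2·7.79·(√5.72 − √1.72)/0.0295
  = 15.580 × (2.3917 − 1.3115) / 0.0295 = 570.47 s.

570 s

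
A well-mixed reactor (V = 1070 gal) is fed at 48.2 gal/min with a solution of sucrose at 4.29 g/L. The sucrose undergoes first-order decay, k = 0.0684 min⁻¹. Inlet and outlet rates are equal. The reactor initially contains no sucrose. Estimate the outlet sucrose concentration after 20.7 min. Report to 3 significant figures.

1.54 g/L

Accumulation = in − out − consumed: V dC/dt = Q C_in − Q C − k V C.
dC/dt = (Q/V) C_in − (Q/V + k) C; effective rate a = Q/V + k = 0.045047 + 0.0684 = 0.11345 min⁻¹.
C_ss = Q C_in/(Q + kV) = 1.7034 g/L; C(t) = C_ss + (C₀ − C_ss) e^(−a t).
C(20.7) = 1.7034 + (-1.7034)·e^(−0.11345·20.7) = 1.7034 + (-1.7034)·0.095527 = 1.5407 g/L.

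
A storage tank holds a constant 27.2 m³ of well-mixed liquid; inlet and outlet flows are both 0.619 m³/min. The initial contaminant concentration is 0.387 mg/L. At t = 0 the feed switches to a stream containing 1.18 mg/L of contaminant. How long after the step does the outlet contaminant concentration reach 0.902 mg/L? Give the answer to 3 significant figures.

Transient balance on the dissolved component: V dC/dt = Q(C_in − C), so τ = V/Q = 43.942 min.
C(t) = C_in + (C₀ − C_in) e^(−t/τ). Set C = 0.902 and solve for t:
e^(−t/τ) = (C − C_in)/(C₀ − C_in) = (0.902 − 1.18)/(0.387 − 1.18) = 0.35057
t = −τ ln(…) = 43.942 × 1.0482 = 46.060 min.

46.1 min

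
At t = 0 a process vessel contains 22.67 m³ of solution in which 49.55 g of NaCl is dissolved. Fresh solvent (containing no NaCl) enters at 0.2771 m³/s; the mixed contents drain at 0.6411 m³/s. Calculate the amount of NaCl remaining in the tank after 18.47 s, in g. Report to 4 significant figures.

Let m(t) be the amount of NaCl. Volume: V(t) = V₀ + (Q_in − Q_out) t = 22.67 − 0.364000 t; V(18.47) = 15.9469 m³.
No NaCl enters, so dm/dt = −Q_out · (m/V).
dm/m = −Q_out dt/(V₀ − 0.364000 t); integrating gives ln(m/m₀) = −(Q_out/(Q_in−Q_out)) ln(V/V₀).
m = m₀ (V₀/V)^(Q_out/(Q_in−Q_out)) = 49.55 × (22.67/15.9469)^(-1.76126) = 26.6666 g.

26.67 g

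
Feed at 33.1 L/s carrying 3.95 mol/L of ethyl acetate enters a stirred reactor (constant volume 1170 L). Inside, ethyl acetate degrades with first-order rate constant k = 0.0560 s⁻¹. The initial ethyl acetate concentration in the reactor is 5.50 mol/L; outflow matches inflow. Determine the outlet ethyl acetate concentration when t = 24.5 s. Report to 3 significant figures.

1.86 mol/L

Species balance: V dC/dt = Q C_in − Q C − k V C.
dC/dt = (Q/V) C_in − (Q/V + k) C; effective rate a = Q/V + k = 0.028291 + 0.0560 = 0.084291 s⁻¹.
C_ss = Q C_in/(Q + kV) = 1.3257 mol/L; C(t) = C_ss + (C₀ − C_ss) e^(−a t).
C(24.5) = 1.3257 + (4.1743)·e^(−0.084291·24.5) = 1.3257 + (4.1743)·0.12680 = 1.8551 mol/L.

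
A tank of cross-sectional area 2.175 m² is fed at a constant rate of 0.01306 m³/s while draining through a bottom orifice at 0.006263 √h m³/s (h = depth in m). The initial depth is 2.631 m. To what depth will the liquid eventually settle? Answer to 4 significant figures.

4.348 m

A dh/dt = Q_in − 0.006263 √h. Steady state requires inflow = outflow:
Q_in = 0.006263 √h_ss ⇒ √h_ss = 0.01306/0.006263 = 2.08526.
h_ss = 2.08526² = 4.34832 m. (Since h₀ = 2.631 m < h_ss, the level will rise toward this value.)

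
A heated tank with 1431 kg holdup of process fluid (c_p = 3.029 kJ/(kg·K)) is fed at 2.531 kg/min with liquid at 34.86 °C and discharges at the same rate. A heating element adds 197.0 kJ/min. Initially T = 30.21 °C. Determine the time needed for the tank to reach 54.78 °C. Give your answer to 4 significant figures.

937.9 min

Heat balance on the well-mixed liquid: M c_p dT/dt = ṁ c_p (T_in − T) + 197.0.
τ = M/ṁ = 565.389 min; T_ss = T_in + Q̇/(ṁ c_p) = 60.5565 °C.
T(t) = T_ss + (T₀ − T_ss) e^(−t/τ). Set T = 54.78:
e^(−t/τ) = (54.78 − 60.5565)/(30.21 − 60.5565) = 0.190353
t = −565.389 · ln(0.190353) = 937.911 min.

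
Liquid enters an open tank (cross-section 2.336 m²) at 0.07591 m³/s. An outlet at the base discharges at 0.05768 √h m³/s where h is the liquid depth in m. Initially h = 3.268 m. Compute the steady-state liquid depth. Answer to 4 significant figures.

1.732 m

Level balance: A dh/dt = 0.07591 − 0.05768 √h. Setting dh/dt = 0:
Q_in = 0.05768 √h_ss ⇒ √h_ss = 0.07591/0.05768 = 1.31605.
h_ss = 1.31605² = 1.73200 m. (Since h₀ = 3.268 m > h_ss, the level will fall toward this value.)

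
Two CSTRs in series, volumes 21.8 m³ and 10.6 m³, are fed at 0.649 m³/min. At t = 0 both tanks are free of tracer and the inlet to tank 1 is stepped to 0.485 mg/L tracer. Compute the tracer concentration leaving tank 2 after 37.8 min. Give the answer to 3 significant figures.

0.224 mg/L

Each tank obeys Vᵢ dCᵢ/dt = Q(Cᵢ₋₁ − Cᵢ), so τᵢ = Vᵢ/Q.
τ₁ = 21.8/0.649 = 33.590 min; τ₂ = 10.6/0.649 = 16.333 min.
Solving the cascade with C₁(0)=C₂(0)=0 gives C₂(t) = C_in[1 − (τ₁ e^(−t/τ₁) − τ₂ e^(−t/τ₂))/(τ₁ − τ₂)].
At t = 37.8: e^(−t/τ₁) = 0.32455, e^(−t/τ₂) = 0.098830.
C₂ = 0.485·[1 − (33.590·0.32455 − 16.333·0.098830)/(17.257)] = 0.485·0.46183 = 0.22399 mg/L.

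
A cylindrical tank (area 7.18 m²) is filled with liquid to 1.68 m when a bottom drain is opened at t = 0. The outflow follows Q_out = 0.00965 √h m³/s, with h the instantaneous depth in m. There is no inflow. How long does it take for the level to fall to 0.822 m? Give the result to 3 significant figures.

A dh/dt = −Q_out = −0.00965 √h.
Separate and integrate: 2(√h − √h₀) = −(0.00965/A) t.
t = 2A(√h₀ − √h)/0.00965 = 2·7.18·(√1.68 − √0.822)/0.00965
  = 14.360 × (1.2961 − 0.90664) / 0.00965 = 579.62 s.

580 s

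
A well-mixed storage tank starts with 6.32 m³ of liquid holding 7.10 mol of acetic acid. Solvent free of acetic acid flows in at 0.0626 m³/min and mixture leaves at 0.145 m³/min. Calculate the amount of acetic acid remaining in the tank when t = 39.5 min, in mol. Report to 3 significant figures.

1.99 mol

Let m(t) be the amount of acetic acid. Volume: V(t) = V₀ + (Q_in − Q_out) t = 6.32 − 0.082400 t; V(39.5) = 3.0652 m³.
Species balance (pure solvent in): dm/dt = −Q_out · m/V(t).
dm/m = −Q_out dt/(V₀ − 0.082400 t); integrating gives ln(m/m₀) = −(Q_out/(Q_in−Q_out)) ln(V/V₀).
m = m₀ (V₀/V)^(Q_out/(Q_in−Q_out)) = 7.10 × (6.32/3.0652)^(-1.7597) = 1.9873 mol.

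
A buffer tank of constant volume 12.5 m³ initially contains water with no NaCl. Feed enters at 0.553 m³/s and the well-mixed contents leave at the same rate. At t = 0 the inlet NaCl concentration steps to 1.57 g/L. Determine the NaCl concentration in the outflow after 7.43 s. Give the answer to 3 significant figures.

Transient balance on the dissolved component: V dC/dt = Q(C_in − C).
So dC/dt = (C_in − C)/τ with τ = V/Q = 12.5/0.553 = 22.604 s.
C approaches C_in exponentially: C(t) = C_in + (C₀ − C_in) e^(−t/τ).
C(7.43) = 1.57 + (0 − 1.57)·e^(−7.43/22.604) = 1.57 + (-1.5700)·0.71986 = 0.43983 g/L.

0.440 g/L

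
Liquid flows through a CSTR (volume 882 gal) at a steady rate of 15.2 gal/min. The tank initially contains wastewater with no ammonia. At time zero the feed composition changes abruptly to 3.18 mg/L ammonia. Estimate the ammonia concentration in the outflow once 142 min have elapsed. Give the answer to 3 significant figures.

2.90 mg/L

Unsteady species balance (constant V, well mixed): V dC/dt = Q(C_in − C).
Rewrite as dC/dt + C/τ = C_in/τ, τ = V/Q = 58.026 min.
Integrating: C(t) = C_in + (C₀ − C_in) e^(−t/τ).
C(142) = 3.18 + (0 − 3.18)·e^(−142/58.026) = 3.18 + (-3.1800)·0.086539 = 2.9048 mg/L.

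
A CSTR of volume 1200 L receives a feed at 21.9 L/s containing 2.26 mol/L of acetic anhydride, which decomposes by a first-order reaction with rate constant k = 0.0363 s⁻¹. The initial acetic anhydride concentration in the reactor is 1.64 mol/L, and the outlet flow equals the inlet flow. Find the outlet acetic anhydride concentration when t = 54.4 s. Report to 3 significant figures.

Species balance: V dC/dt = Q C_in − Q C − k V C.
This is linear with rate a = Q/V + k = 0.054550 s⁻¹.
C_ss = Q C_in/(Q + kV) = 0.75610 mol/L; C(t) = C_ss + (C₀ − C_ss) e^(−a t).
C(54.4) = 0.75610 + (0.88390)·e^(−0.054550·54.4) = 0.75610 + (0.88390)·0.051431 = 0.80156 mol/L.

0.802 mol/L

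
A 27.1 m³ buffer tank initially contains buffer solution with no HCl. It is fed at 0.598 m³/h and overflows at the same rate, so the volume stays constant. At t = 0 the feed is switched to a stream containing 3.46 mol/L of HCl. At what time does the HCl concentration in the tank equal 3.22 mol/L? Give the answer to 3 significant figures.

121 h

Species balance on the tank: V dC/dt = Q(C_in − C), so τ = V/Q = 45.318 h.
C(t) = C_in + (C₀ − C_in) e^(−t/τ). Set C = 3.22 and solve for t:
e^(−t/τ) = (C − C_in)/(C₀ − C_in) = (3.22 − 3.46)/(0 − 3.46) = 0.069364
t = −τ ln(…) = 45.318 × 2.6684 = 120.93 h.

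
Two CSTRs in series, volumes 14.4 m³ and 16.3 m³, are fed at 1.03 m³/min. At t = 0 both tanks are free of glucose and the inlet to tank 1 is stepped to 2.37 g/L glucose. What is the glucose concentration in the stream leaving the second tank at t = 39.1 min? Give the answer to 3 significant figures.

1.75 g/L

Time constants: τᵢ = Vᵢ/Q for each well-mixed tank.
τ₁ = 14.4/1.03 = 13.981 min; τ₂ = 16.3/1.03 = 15.825 min.
Solving the cascade with C₁(0)=C₂(0)=0 gives C₂(t) = C_in[1 − (τ₁ e^(−t/τ₁) − τ₂ e^(−t/τ₂))/(τ₁ − τ₂)].
At t = 39.1: e^(−t/τ₁) = 0.061009, e^(−t/τ₂) = 0.084523.
C₂ = 2.37·[1 − (13.981·0.061009 − 15.825·0.084523)/(-1.8447)] = 2.37·0.73727 = 1.7473 g/L.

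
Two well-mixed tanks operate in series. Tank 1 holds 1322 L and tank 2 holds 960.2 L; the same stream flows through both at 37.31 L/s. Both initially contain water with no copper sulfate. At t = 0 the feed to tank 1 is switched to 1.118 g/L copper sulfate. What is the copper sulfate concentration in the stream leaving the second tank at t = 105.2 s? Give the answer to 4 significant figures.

0.9580 g/L

Each tank obeys Vᵢ dCᵢ/dt = Q(Cᵢ₋₁ − Cᵢ), so τᵢ = Vᵢ/Q.
τ₁ = 1322/37.31 = 35.4329 s; τ₂ = 960.2/37.31 = 25.7357 s.
Solving the cascade with C₁(0)=C₂(0)=0 gives C₂(t) = C_in[1 − (τ₁ e^(−t/τ₁) − τ₂ e^(−t/τ₂))/(τ₁ − τ₂)].
At t = 105.2: e^(−t/τ₁) = 0.0513549, e^(−t/τ₂) = 0.0167777.
C₂ = 1.118·[1 − (35.4329·0.0513549 − 25.7357·0.0167777)/(9.69713)] = 1.118·0.856879 = 0.957991 g/L.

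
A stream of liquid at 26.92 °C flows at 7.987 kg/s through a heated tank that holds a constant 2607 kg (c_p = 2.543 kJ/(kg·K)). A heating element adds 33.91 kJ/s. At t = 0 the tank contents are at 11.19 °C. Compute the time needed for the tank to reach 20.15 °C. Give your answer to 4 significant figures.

236.2 s

Unsteady energy balance on the tank contents: M c_p dT/dt = ṁ c_p (T_in − T) + 33.91.
τ = M/ṁ = 326.405 s; T_ss = T_in + Q̇/(ṁ c_p) = 28.5895 °C.
T(t) = T_ss + (T₀ − T_ss) e^(−t/τ). Set T = 20.15:
e^(−t/τ) = (20.15 − 28.5895)/(11.19 − 28.5895) = 0.485044
t = −326.405 · ln(0.485044) = 236.159 s.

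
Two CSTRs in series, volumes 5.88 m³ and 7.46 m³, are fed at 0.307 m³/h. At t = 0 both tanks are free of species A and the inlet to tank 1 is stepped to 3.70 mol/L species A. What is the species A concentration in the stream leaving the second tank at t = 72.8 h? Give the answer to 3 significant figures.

Each tank obeys Vᵢ dCᵢ/dt = Q(Cᵢ₋₁ − Cᵢ), so τᵢ = Vᵢ/Q.
τ₁ = 5.88/0.307 = 19.153 h; τ₂ = 7.46/0.307 = 24.300 h.
Solving the cascade with C₁(0)=C₂(0)=0 gives C₂(t) = C_in[1 − (τ₁ e^(−t/τ₁) − τ₂ e^(−t/τ₂))/(τ₁ − τ₂)].
At t = 72.8: e^(−t/τ₁) = 0.022349, e^(−t/τ₂) = 0.049990.
C₂ = 3.70·[1 − (19.153·0.022349 − 24.300·0.049990)/(-5.1466)] = 3.70·0.84714 = 3.1344 mol/L.

3.13 mol/L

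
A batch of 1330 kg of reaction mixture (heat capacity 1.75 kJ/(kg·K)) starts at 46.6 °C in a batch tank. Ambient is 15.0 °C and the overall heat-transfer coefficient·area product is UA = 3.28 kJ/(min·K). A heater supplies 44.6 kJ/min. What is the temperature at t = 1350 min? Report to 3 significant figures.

Heat balance on the well-mixed liquid: M c_p dT/dt = −UA(T − T_amb) + Q̇.
dT/dt = (T_ss − T)/τ with T_ss = T_amb + Q̇/UA = 15.0 + 44.6/3.28 = 28.598 °C, τ = M c_p/UA = 1330·1.75/3.28 = 709.60 min.
T approaches T_ss exponentially: T(t) = T_ss + (T₀ − T_ss) e^(−t/τ).
T(1350) = 28.598 + (18.002)·0.14920 = 31.284 °C.

31.3 °C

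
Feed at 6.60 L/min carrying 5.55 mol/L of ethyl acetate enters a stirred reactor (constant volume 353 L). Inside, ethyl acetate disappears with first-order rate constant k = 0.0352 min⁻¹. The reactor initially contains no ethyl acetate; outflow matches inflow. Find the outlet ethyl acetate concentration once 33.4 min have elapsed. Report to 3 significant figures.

V dC/dt = Q(C_in − C) − k V C.
This is linear with rate a = Q/V + k = 0.053897 min⁻¹.
C_ss = Q C_in/(Q + kV) = 1.9253 mol/L; C(t) = C_ss + (C₀ − C_ss) e^(−a t).
C(33.4) = 1.9253 + (-1.9253)·e^(−0.053897·33.4) = 1.9253 + (-1.9253)·0.16527 = 1.6071 mol/L.

1.61 mol/L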